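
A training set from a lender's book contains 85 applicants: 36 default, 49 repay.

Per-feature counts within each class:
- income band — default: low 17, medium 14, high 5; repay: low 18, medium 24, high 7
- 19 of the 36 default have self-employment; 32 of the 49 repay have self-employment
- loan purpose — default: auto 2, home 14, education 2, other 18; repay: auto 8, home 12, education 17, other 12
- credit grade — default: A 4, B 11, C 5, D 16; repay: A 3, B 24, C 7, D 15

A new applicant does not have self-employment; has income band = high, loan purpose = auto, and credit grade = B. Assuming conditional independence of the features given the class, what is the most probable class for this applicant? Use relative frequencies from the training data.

repay

default: (36/85) × (5/36) × (17/36) × (2/36) × (11/36) ≈ 0.000471536
repay: (49/85) × (7/49) × (17/49) × (8/49) × (24/49) ≈ 0.00228476
Highest score → repay.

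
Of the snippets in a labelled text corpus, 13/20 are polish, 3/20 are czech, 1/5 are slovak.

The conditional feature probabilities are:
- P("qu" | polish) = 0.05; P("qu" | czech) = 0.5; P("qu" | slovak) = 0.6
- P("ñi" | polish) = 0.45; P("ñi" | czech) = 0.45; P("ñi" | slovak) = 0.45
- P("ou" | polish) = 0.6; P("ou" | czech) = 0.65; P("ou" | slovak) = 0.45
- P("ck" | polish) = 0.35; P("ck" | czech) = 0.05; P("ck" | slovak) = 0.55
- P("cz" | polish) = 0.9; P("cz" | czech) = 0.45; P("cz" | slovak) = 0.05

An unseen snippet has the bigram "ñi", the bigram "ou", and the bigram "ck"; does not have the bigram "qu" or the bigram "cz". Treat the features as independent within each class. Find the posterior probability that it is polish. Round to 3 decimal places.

polish: 0.65 × (1−0.05) × 0.45 × 0.6 × 0.35 × (1−0.9) = 0.005835375
czech: 0.15 × (1−0.5) × 0.45 × 0.65 × 0.05 × (1−0.45) = 0.00060328125
slovak: 0.2 × (1−0.6) × 0.45 × 0.45 × 0.55 × (1−0.05) = 0.0084645
P(polish | x) = 0.005835375 / 0.01490315625 ≈ 0.392

0.392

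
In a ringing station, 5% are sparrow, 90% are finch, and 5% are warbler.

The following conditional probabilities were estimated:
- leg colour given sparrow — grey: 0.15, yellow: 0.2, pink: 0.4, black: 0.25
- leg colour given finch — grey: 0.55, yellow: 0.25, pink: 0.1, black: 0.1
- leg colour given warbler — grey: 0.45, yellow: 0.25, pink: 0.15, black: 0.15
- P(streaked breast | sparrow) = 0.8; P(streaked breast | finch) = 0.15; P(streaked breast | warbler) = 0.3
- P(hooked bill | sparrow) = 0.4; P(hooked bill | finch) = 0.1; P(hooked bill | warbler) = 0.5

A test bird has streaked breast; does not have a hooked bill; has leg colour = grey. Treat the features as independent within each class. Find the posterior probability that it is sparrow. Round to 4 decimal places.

0.0488

sparrow: 0.05 × 0.15 × 0.8 × (1−0.4) = 0.0036
finch: 0.9 × 0.55 × 0.15 × (1−0.1) = 0.066825
warbler: 0.05 × 0.45 × 0.3 × (1−0.5) = 0.003375
P(sparrow | x) = 0.0036 / 0.0738 ≈ 0.0488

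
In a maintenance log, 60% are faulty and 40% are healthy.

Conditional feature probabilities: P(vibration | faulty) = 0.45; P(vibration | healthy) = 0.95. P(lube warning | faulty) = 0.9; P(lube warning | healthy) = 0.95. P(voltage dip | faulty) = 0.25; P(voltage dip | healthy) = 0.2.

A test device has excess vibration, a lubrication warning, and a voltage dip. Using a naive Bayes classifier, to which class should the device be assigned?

healthy

faulty: 0.6 × 0.45 × 0.9 × 0.25 = 0.06075
healthy: 0.4 × 0.95 × 0.95 × 0.2 = 0.0722
Highest score → healthy.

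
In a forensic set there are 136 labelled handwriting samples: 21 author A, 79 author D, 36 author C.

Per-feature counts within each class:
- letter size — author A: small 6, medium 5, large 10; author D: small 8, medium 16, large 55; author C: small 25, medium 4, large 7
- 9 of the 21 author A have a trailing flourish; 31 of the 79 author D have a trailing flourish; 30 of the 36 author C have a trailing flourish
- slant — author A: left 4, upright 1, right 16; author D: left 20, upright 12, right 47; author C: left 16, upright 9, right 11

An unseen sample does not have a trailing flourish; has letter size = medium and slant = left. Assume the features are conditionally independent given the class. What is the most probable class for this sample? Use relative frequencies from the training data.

author A: (21/136) × (5/21) × (12/21) × (4/21) ≈ 0.0040016
author D: (79/136) × (16/79) × (48/79) × (20/79) ≈ 0.0180966
author C: (36/136) × (4/36) × (6/36) × (16/36) ≈ 0.00217865
Highest score → author D.

author D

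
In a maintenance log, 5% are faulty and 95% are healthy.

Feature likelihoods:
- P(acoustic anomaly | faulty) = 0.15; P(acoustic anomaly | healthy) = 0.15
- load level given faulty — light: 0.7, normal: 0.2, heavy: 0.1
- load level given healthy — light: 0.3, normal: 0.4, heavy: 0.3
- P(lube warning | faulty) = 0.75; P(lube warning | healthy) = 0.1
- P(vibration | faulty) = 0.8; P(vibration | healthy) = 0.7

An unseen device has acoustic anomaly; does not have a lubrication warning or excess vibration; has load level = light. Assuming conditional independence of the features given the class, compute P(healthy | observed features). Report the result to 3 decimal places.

faulty: 0.05 × 0.15 × 0.7 × (1−0.75) × (1−0.8) = 0.0002625
healthy: 0.95 × 0.15 × 0.3 × (1−0.1) × (1−0.7) = 0.0115425
P(healthy | x) = 0.0115425 / 0.011805 ≈ 0.978

0.978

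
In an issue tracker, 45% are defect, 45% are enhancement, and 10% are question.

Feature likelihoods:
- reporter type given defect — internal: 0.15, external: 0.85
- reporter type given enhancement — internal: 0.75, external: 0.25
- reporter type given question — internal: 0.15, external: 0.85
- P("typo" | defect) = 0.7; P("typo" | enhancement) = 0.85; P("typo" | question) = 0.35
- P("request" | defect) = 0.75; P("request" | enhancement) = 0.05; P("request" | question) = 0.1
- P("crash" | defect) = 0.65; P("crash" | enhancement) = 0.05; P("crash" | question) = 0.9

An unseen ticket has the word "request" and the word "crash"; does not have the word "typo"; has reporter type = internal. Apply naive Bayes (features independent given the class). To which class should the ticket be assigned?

defect: 0.45 × 0.15 × (1−0.7) × 0.75 × 0.65 = 0.009871875
enhancement: 0.45 × 0.75 × (1−0.85) × 0.05 × 0.05 = 0.0001265625
question: 0.1 × 0.15 × (1−0.35) × 0.1 × 0.9 = 0.0008775
Highest score → defect.

defect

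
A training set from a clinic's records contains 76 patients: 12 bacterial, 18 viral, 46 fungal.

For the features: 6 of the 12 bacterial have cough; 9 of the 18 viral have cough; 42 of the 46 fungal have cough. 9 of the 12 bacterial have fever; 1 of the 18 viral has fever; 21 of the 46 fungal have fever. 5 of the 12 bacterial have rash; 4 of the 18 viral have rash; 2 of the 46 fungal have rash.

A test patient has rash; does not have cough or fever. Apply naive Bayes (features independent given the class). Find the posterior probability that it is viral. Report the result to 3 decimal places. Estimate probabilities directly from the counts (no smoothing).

0.724

bacterial: (12/76) × (6/12) × (3/12) × (5/12) ≈ 0.00822368
viral: (18/76) × (9/18) × (17/18) × (4/18) ≈ 0.0248538
fungal: (46/76) × (4/46) × (25/46) × (2/46) ≈ 0.00124366
P(viral | x) = 0.0248538 / 0.03432114 ≈ 0.724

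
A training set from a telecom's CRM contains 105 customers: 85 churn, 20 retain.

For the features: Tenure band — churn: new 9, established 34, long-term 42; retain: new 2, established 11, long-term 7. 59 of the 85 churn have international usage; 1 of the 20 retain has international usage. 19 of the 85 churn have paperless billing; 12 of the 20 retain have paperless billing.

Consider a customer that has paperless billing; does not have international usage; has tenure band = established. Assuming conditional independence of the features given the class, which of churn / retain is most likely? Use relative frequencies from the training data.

retain

churn: (85/105) × (34/85) × (26/85) × (19/85) ≈ 0.0221401
retain: (20/105) × (11/20) × (19/20) × (12/20) ≈ 0.0597143
Highest score → retain.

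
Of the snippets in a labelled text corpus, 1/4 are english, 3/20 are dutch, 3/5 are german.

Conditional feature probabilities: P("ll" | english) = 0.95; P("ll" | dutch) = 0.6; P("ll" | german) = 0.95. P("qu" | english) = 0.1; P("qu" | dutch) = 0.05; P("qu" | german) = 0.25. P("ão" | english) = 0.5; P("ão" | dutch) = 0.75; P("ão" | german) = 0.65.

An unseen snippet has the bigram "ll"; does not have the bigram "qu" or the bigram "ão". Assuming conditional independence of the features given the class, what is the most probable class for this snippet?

german

english: 0.25 × 0.95 × (1−0.1) × (1−0.5) = 0.106875
dutch: 0.15 × 0.6 × (1−0.05) × (1−0.75) = 0.021375
german: 0.6 × 0.95 × (1−0.25) × (1−0.65) = 0.149625
Highest score → german.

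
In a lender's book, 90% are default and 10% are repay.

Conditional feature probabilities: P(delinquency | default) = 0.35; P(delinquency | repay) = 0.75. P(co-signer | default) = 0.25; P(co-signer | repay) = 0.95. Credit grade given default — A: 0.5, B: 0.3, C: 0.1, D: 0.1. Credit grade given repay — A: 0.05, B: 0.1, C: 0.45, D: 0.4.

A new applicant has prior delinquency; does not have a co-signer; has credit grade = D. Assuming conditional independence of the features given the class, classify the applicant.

default: 0.9 × 0.35 × (1−0.25) × 0.1 = 0.023625
repay: 0.1 × 0.75 × (1−0.95) × 0.4 = 0.0015
Highest score → default.

default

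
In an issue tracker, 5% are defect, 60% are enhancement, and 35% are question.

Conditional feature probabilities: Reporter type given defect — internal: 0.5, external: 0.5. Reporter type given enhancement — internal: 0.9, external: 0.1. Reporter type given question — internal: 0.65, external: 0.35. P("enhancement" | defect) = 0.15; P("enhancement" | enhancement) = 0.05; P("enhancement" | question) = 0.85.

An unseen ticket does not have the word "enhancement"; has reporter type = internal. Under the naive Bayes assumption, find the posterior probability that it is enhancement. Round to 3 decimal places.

0.903

defect: 0.05 × 0.5 × (1−0.15) = 0.02125
enhancement: 0.6 × 0.9 × (1−0.05) = 0.513
question: 0.35 × 0.65 × (1−0.85) = 0.034125
P(enhancement | x) = 0.513 / 0.568375 ≈ 0.903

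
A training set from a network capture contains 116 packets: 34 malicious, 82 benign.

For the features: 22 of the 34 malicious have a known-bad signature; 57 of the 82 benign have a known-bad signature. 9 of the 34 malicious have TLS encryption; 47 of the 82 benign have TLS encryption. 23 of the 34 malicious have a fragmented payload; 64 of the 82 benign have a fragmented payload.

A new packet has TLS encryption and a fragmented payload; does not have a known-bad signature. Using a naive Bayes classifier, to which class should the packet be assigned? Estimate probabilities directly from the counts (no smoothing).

benign

malicious: (34/116) × (12/34) × (9/34) × (23/34) ≈ 0.018524
benign: (82/116) × (25/82) × (47/82) × (64/82) ≈ 0.0964122
Highest score → benign.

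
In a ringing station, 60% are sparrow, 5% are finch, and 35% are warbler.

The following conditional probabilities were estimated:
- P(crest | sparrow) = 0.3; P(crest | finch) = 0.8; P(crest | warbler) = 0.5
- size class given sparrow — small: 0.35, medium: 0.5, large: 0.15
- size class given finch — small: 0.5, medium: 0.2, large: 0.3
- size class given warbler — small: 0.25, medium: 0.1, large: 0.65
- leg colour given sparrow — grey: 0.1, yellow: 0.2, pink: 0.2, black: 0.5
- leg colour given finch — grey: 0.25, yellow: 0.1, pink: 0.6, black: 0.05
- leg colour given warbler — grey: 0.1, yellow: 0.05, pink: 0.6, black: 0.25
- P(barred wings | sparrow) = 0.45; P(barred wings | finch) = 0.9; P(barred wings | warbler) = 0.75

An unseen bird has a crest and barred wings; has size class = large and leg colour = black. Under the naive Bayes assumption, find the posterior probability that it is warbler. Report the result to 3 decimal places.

sparrow: 0.6 × 0.3 × 0.15 × 0.5 × 0.45 = 0.006075
finch: 0.05 × 0.8 × 0.3 × 0.05 × 0.9 = 0.00054
warbler: 0.35 × 0.5 × 0.65 × 0.25 × 0.75 = 0.021328125
P(warbler | x) = 0.021328125 / 0.027943125 ≈ 0.763

0.763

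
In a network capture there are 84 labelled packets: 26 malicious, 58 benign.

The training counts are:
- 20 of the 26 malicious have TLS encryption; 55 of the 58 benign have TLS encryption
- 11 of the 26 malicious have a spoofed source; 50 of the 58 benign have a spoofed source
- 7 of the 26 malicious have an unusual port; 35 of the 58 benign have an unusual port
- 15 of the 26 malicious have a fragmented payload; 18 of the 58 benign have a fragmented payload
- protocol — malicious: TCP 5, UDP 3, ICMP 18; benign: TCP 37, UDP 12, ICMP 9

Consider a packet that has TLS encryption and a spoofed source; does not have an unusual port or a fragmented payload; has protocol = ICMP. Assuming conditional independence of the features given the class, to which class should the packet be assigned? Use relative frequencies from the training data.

benign

malicious: (26/84) × (20/26) × (11/26) × (19/26) × (11/26) × (18/26) ≈ 0.021561
benign: (58/84) × (55/58) × (50/58) × (23/58) × (40/58) × (9/58) ≈ 0.0239537
Highest score → benign.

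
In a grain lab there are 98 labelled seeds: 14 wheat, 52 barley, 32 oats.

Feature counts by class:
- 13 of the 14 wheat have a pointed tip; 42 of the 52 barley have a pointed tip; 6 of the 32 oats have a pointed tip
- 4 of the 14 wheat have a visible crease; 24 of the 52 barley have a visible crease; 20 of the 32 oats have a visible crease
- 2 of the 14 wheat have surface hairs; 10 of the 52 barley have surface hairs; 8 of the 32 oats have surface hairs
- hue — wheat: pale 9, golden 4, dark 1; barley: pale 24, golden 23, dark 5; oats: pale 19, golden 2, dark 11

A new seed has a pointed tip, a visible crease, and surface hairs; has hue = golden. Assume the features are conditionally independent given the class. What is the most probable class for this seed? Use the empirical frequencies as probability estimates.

wheat: (14/98) × (13/14) × (4/14) × (2/14) × (4/14) ≈ 0.00154697
barley: (52/98) × (42/52) × (24/52) × (10/52) × (23/52) ≈ 0.0168249
oats: (32/98) × (6/32) × (20/32) × (8/32) × (2/32) ≈ 0.000597895
Highest score → barley.

barley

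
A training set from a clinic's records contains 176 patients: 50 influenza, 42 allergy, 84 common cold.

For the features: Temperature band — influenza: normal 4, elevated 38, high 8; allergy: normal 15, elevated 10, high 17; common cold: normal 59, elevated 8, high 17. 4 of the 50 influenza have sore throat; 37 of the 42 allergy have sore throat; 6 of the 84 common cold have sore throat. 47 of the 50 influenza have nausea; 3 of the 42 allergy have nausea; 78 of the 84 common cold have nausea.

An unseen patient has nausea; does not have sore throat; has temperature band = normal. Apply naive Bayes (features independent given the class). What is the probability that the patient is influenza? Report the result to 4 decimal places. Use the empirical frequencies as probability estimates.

influenza: (50/176) × (4/50) × (46/50) × (47/50) ≈ 0.0196545
allergy: (42/176) × (15/42) × (5/42) × (3/42) ≈ 0.000724722
common cold: (84/176) × (59/84) × (78/84) × (78/84) ≈ 0.289048
P(influenza | x) = 0.0196545 / 0.309427222 ≈ 0.0635

0.0635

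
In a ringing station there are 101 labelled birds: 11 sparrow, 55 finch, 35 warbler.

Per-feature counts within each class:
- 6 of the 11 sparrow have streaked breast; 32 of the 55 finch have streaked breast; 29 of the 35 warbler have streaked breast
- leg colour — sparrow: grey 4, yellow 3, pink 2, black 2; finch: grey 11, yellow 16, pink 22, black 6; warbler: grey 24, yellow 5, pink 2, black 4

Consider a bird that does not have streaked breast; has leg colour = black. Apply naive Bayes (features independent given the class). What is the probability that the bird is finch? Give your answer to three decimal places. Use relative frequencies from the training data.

sparrow: (11/101) × (5/11) × (2/11) ≈ 0.0090009
finch: (55/101) × (23/55) × (6/55) ≈ 0.0248425
warbler: (35/101) × (6/35) × (4/35) ≈ 0.00678925
P(finch | x) = 0.0248425 / 0.04063265 ≈ 0.611

0.611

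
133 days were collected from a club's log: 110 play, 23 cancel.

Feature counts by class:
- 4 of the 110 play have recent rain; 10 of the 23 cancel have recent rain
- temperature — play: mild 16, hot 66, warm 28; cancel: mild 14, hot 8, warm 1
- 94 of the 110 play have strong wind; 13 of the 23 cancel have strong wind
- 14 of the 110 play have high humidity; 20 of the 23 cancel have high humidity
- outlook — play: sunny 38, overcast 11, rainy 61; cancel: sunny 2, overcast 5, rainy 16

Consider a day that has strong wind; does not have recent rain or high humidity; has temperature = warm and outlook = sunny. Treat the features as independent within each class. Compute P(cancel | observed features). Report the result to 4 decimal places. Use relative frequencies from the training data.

0.0005

play: (110/133) × (106/110) × (28/110) × (94/110) × (96/110) × (38/110) ≈ 0.0522666
cancel: (23/133) × (13/23) × (1/23) × (13/23) × (3/23) × (2/23) ≈ 0.0000272443
P(cancel | x) = 0.0000272443 / 0.0522938443 ≈ 0.0005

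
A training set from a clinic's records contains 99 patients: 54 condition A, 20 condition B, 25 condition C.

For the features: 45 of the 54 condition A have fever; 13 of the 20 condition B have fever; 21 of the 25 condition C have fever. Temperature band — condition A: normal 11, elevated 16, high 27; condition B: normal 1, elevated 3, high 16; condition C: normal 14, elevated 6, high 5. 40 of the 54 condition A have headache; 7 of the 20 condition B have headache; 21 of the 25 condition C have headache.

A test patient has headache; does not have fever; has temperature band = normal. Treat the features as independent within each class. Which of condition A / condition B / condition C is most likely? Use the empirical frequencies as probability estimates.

condition C

condition A: (54/99) × (9/54) × (11/54) × (40/54) ≈ 0.0137174
condition B: (20/99) × (7/20) × (1/20) × (7/20) ≈ 0.00123737
condition C: (25/99) × (4/25) × (14/25) × (21/25) ≈ 0.0190061
Highest score → condition C.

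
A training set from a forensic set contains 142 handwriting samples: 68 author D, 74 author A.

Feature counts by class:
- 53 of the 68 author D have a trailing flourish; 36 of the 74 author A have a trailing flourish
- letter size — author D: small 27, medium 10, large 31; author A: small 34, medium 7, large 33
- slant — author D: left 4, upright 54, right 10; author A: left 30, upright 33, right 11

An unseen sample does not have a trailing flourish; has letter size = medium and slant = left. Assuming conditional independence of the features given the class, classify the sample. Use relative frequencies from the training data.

author A

author D: (68/142) × (15/68) × (10/68) × (4/68) ≈ 0.000913787
author A: (74/142) × (38/74) × (7/74) × (30/74) ≈ 0.0102625
Highest score → author A.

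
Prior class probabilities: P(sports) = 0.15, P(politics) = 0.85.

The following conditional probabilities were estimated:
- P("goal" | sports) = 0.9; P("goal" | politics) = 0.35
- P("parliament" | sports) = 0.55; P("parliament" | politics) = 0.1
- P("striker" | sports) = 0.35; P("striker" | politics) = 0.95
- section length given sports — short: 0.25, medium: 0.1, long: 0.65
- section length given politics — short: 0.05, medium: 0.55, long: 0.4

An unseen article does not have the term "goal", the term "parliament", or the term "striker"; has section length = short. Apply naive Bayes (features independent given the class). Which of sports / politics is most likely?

politics

sports: 0.15 × (1−0.9) × (1−0.55) × (1−0.35) × 0.25 = 0.001096875
politics: 0.85 × (1−0.35) × (1−0.1) × (1−0.95) × 0.05 = 0.001243125
Highest score → politics.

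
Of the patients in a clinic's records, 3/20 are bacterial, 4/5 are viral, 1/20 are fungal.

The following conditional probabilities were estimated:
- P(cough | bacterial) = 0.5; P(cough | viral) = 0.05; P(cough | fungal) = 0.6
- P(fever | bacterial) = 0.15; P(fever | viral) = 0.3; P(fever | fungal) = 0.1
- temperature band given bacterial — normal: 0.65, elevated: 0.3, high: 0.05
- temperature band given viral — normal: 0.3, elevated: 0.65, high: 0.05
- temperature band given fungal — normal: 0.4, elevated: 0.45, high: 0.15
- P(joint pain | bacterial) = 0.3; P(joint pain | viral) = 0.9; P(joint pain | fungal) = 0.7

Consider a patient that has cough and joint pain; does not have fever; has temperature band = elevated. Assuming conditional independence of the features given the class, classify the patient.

viral

bacterial: 0.15 × 0.5 × (1−0.15) × 0.3 × 0.3 = 0.0057375
viral: 0.8 × 0.05 × (1−0.3) × 0.65 × 0.9 = 0.01638
fungal: 0.05 × 0.6 × (1−0.1) × 0.45 × 0.7 = 0.008505
Highest score → viral.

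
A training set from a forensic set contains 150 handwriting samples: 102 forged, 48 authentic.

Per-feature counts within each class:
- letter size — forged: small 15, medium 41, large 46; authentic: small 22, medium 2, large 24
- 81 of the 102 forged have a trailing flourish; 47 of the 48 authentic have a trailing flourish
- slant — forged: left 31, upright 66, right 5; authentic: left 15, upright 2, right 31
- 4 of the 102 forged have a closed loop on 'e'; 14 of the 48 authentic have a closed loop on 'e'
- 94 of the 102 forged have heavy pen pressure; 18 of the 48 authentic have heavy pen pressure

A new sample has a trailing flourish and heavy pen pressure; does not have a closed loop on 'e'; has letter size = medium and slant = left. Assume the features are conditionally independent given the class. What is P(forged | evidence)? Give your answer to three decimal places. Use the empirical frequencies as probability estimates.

0.982

forged: (102/150) × (41/102) × (81/102) × (31/102) × (98/102) × (94/102) ≈ 0.0584107
authentic: (48/150) × (2/48) × (47/48) × (15/48) × (34/48) × (18/48) ≈ 0.00108371
P(forged | x) = 0.0584107 / 0.05949441 ≈ 0.982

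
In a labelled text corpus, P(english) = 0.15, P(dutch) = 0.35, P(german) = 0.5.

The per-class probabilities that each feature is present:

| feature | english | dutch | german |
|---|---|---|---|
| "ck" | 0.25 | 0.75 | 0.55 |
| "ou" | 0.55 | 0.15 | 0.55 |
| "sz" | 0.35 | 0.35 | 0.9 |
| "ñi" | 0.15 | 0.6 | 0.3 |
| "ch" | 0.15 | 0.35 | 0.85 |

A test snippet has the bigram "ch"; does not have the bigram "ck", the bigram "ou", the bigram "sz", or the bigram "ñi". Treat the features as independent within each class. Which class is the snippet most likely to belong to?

english: 0.15 × (1−0.25) × (1−0.55) × (1−0.35) × (1−0.15) × 0.15 = 0.004195546875
dutch: 0.35 × (1−0.75) × (1−0.15) × (1−0.35) × (1−0.6) × 0.35 = 0.006768125
german: 0.5 × (1−0.55) × (1−0.55) × (1−0.9) × (1−0.3) × 0.85 = 0.006024375
Highest score → dutch.

dutch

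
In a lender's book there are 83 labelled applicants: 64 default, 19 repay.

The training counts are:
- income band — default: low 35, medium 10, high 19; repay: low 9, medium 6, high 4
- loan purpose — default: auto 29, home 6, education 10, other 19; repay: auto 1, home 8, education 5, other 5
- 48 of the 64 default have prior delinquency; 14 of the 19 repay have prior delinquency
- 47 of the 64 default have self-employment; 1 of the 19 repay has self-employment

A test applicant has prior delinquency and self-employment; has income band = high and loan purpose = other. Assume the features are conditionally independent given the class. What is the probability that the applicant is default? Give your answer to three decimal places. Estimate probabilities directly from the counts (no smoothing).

default: (64/83) × (19/64) × (19/64) × (48/64) × (47/64) ≈ 0.0374307
repay: (19/83) × (4/19) × (5/19) × (14/19) × (1/19) ≈ 0.000491835
P(default | x) = 0.0374307 / 0.037922535 ≈ 0.987

0.987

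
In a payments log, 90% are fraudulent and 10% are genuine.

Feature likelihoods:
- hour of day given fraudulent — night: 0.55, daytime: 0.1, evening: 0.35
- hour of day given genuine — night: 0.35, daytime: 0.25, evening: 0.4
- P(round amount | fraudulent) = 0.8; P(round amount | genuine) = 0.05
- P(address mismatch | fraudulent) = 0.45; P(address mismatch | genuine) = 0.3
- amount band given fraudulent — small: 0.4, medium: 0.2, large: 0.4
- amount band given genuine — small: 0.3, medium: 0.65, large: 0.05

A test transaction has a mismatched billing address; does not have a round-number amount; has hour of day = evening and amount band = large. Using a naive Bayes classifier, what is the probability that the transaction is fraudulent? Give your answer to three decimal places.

0.952

fraudulent: 0.9 × 0.35 × (1−0.8) × 0.45 × 0.4 = 0.01134
genuine: 0.1 × 0.4 × (1−0.05) × 0.3 × 0.05 = 0.00057
P(fraudulent | x) = 0.01134 / 0.01191 ≈ 0.952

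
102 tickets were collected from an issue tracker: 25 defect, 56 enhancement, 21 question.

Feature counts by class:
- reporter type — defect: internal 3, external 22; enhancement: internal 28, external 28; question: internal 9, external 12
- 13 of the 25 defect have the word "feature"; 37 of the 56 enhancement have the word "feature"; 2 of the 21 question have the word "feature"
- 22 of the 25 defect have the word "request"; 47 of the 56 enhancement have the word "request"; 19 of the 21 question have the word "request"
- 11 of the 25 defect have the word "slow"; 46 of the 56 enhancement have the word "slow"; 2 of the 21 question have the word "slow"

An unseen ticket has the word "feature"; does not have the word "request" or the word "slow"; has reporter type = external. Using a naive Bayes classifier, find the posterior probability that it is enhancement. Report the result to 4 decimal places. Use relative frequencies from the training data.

0.3797

defect: (25/102) × (22/25) × (13/25) × (3/25) × (14/25) ≈ 0.00753694
enhancement: (56/102) × (28/56) × (37/56) × (9/56) × (10/56) ≈ 0.00520521
question: (21/102) × (12/21) × (2/21) × (2/21) × (19/21) ≈ 0.000965466
P(enhancement | x) = 0.00520521 / 0.013707616 ≈ 0.3797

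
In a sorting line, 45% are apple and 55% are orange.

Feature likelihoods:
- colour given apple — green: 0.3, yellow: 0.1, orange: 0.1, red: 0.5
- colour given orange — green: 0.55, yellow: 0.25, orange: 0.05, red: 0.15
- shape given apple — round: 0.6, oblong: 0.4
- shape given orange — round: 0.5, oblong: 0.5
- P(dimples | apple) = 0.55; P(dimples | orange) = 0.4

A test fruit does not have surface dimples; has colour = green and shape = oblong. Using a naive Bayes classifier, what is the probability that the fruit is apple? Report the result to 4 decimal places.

0.2112

apple: 0.45 × 0.3 × 0.4 × (1−0.55) = 0.0243
orange: 0.55 × 0.55 × 0.5 × (1−0.4) = 0.09075
P(apple | x) = 0.0243 / 0.11505 ≈ 0.2112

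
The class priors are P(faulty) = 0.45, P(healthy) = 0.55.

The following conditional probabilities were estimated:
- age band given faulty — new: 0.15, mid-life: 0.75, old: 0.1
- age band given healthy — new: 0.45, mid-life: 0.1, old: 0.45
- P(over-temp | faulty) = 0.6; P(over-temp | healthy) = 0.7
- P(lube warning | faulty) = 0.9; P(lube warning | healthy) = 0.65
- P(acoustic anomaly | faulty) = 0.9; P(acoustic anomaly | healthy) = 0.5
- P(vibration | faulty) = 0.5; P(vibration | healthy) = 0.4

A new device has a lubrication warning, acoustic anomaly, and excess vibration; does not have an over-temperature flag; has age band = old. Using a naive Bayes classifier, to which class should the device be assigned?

faulty: 0.45 × 0.1 × (1−0.6) × 0.9 × 0.9 × 0.5 = 0.00729
healthy: 0.55 × 0.45 × (1−0.7) × 0.65 × 0.5 × 0.4 = 0.0096525
Highest score → healthy.

healthy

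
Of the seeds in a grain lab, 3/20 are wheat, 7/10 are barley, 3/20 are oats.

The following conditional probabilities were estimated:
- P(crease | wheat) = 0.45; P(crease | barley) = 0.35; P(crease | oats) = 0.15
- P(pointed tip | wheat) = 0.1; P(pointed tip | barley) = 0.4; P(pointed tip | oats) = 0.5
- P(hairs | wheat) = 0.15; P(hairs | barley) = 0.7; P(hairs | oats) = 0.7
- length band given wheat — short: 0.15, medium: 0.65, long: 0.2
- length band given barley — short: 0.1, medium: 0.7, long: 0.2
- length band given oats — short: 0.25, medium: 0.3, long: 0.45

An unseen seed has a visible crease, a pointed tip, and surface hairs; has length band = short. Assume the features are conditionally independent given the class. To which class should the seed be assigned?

wheat: 0.15 × 0.45 × 0.1 × 0.15 × 0.15 = 0.000151875
barley: 0.7 × 0.35 × 0.4 × 0.7 × 0.1 = 0.00686
oats: 0.15 × 0.15 × 0.5 × 0.7 × 0.25 = 0.00196875
Highest score → barley.

barley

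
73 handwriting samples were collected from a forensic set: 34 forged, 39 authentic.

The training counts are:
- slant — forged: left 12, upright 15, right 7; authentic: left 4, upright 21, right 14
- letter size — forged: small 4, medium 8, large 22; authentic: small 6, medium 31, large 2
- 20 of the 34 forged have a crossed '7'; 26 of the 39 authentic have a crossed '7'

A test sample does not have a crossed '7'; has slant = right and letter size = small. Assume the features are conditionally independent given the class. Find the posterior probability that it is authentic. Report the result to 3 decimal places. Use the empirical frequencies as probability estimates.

forged: (34/73) × (7/34) × (4/34) × (14/34) ≈ 0.00464521
authentic: (39/73) × (14/39) × (6/39) × (13/39) ≈ 0.00983491
P(authentic | x) = 0.00983491 / 0.01448012 ≈ 0.679

0.679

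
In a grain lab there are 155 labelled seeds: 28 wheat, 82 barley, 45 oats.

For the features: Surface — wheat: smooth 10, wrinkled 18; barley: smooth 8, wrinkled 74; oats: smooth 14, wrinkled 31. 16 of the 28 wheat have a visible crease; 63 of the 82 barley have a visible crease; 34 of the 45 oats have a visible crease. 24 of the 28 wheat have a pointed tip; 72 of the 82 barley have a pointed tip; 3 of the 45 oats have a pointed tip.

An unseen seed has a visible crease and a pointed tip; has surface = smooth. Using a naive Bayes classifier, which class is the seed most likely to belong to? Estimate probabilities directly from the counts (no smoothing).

wheat: (28/155) × (10/28) × (16/28) × (24/28) ≈ 0.0315997
barley: (82/155) × (8/82) × (63/82) × (72/82) ≈ 0.034818
oats: (45/155) × (14/45) × (34/45) × (3/45) ≈ 0.00454958
Highest score → barley.

barley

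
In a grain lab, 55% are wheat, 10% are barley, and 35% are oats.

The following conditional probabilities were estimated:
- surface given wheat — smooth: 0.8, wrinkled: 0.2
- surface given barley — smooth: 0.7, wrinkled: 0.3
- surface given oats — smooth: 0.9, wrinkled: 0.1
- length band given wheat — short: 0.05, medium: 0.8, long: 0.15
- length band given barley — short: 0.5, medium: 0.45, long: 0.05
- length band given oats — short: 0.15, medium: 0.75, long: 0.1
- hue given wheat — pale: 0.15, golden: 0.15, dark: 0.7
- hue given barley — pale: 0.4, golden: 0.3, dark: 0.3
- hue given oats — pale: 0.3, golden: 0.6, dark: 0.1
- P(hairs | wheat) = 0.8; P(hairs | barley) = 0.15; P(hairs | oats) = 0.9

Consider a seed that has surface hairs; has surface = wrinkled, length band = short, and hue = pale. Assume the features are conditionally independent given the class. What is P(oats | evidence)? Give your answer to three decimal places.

0.476

wheat: 0.55 × 0.2 × 0.05 × 0.15 × 0.8 = 0.00066
barley: 0.1 × 0.3 × 0.5 × 0.4 × 0.15 = 0.0009
oats: 0.35 × 0.1 × 0.15 × 0.3 × 0.9 = 0.0014175
P(oats | x) = 0.0014175 / 0.0029775 ≈ 0.476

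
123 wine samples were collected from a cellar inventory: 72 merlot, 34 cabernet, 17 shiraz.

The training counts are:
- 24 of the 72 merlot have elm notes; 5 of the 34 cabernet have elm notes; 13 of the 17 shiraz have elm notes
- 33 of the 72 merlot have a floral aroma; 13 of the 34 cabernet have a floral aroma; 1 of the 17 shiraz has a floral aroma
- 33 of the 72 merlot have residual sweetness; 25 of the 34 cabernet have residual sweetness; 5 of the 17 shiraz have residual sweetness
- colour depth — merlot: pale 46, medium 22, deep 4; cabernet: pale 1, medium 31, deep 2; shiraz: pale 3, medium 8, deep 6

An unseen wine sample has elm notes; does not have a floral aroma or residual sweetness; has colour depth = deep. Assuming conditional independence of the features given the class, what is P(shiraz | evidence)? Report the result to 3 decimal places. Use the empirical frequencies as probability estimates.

0.874

merlot: (72/123) × (24/72) × (39/72) × (39/72) × (4/72) ≈ 0.00318052
cabernet: (34/123) × (5/34) × (21/34) × (9/34) × (2/34) ≈ 0.000390949
shiraz: (17/123) × (13/17) × (16/17) × (12/17) × (6/17) ≈ 0.0247824
P(shiraz | x) = 0.0247824 / 0.028353869 ≈ 0.874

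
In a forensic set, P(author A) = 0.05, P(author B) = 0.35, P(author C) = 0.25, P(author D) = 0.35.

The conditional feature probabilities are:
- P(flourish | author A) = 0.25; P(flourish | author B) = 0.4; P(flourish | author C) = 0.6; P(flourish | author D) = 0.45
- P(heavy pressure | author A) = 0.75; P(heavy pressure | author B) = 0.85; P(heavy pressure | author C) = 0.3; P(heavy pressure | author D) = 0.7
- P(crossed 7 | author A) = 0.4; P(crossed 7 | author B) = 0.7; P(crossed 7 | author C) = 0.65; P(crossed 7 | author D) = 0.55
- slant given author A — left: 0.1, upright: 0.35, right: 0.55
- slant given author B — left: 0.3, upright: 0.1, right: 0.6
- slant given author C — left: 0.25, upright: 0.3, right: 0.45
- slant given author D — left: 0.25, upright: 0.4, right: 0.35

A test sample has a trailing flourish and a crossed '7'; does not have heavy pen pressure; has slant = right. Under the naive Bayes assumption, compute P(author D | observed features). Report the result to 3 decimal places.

0.184

author A: 0.05 × 0.25 × (1−0.75) × 0.4 × 0.55 = 0.0006875
author B: 0.35 × 0.4 × (1−0.85) × 0.7 × 0.6 = 0.00882
author C: 0.25 × 0.6 × (1−0.3) × 0.65 × 0.45 = 0.0307125
author D: 0.35 × 0.45 × (1−0.7) × 0.55 × 0.35 = 0.009095625
P(author D | x) = 0.009095625 / 0.049315625 ≈ 0.184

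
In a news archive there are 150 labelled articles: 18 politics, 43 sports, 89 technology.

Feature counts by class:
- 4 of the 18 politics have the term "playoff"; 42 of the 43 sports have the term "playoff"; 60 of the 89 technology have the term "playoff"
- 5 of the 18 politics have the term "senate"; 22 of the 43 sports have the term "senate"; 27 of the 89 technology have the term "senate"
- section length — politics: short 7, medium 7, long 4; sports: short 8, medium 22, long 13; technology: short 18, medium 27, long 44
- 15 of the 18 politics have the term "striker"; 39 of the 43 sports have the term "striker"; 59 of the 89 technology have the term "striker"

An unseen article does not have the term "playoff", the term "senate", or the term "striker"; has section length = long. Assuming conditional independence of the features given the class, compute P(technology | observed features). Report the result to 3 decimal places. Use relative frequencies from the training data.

0.897

politics: (18/150) × (14/18) × (13/18) × (4/18) × (3/18) ≈ 0.00249657
sports: (43/150) × (1/43) × (21/43) × (13/43) × (4/43) ≈ 0.0000915643
technology: (89/150) × (29/89) × (62/89) × (44/89) × (30/89) ≈ 0.0224441
P(technology | x) = 0.0224441 / 0.0250322343 ≈ 0.897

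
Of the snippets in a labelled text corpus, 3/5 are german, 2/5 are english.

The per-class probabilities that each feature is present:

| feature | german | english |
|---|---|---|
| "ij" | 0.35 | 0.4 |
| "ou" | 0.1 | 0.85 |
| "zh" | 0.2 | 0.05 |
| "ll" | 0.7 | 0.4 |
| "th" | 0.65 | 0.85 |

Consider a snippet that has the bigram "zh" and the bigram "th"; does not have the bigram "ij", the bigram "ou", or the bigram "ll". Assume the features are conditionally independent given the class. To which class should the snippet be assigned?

german

german: 0.6 × (1−0.35) × (1−0.1) × 0.2 × (1−0.7) × 0.65 = 0.013689
english: 0.4 × (1−0.4) × (1−0.85) × 0.05 × (1−0.4) × 0.85 = 0.000918
Highest score → german.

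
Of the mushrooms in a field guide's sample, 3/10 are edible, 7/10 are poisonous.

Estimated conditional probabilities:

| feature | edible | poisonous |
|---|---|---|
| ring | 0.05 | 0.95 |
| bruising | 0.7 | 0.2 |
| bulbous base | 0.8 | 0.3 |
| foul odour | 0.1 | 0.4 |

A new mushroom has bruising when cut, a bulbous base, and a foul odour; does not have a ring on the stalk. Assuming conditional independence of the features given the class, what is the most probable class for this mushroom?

edible: 0.3 × (1−0.05) × 0.7 × 0.8 × 0.1 = 0.01596
poisonous: 0.7 × (1−0.95) × 0.2 × 0.3 × 0.4 = 0.00084
Highest score → edible.

edible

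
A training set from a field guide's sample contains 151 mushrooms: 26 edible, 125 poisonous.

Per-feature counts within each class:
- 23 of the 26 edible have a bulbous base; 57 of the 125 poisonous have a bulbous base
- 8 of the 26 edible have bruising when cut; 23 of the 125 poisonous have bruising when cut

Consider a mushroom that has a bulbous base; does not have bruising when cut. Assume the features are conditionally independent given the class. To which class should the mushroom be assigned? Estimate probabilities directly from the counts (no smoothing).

edible: (26/151) × (23/26) × (18/26) ≈ 0.105451
poisonous: (125/151) × (57/125) × (102/125) ≈ 0.308026
Highest score → poisonous.

poisonous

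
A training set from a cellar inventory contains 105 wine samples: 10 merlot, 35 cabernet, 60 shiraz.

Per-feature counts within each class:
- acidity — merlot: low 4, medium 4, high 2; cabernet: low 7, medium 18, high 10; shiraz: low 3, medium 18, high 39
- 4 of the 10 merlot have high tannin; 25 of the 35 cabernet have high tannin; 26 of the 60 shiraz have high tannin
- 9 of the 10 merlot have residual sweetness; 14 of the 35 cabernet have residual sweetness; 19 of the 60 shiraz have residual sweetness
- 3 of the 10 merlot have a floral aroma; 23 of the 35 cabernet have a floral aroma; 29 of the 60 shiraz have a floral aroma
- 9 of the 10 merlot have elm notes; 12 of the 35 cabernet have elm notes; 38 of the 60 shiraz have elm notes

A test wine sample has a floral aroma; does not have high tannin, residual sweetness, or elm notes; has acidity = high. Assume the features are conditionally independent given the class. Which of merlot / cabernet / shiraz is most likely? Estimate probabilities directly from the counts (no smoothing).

merlot: (10/105) × (2/10) × (6/10) × (1/10) × (3/10) × (1/10) ≈ 0.0000342857
cabernet: (35/105) × (10/35) × (10/35) × (21/35) × (23/35) × (23/35) ≈ 0.0070504
shiraz: (60/105) × (39/60) × (34/60) × (41/60) × (29/60) × (22/60) ≈ 0.0254891
Highest score → shiraz.

shiraz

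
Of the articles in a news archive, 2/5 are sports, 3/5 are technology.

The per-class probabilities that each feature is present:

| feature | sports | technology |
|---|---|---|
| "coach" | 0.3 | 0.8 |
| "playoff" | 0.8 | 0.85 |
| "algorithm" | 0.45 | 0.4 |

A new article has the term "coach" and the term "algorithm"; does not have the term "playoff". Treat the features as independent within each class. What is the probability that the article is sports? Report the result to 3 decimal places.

sports: 0.4 × 0.3 × (1−0.8) × 0.45 = 0.0108
technology: 0.6 × 0.8 × (1−0.85) × 0.4 = 0.0288
P(sports | x) = 0.0108 / 0.0396 ≈ 0.273

0.273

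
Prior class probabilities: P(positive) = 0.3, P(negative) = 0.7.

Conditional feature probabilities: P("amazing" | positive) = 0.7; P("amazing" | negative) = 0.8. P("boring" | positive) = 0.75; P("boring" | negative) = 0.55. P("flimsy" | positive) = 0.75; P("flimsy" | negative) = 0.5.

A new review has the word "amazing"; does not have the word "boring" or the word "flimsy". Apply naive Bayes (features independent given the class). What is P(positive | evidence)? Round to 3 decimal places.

0.094

positive: 0.3 × 0.7 × (1−0.75) × (1−0.75) = 0.013125
negative: 0.7 × 0.8 × (1−0.55) × (1−0.5) = 0.126
P(positive | x) = 0.013125 / 0.139125 ≈ 0.094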